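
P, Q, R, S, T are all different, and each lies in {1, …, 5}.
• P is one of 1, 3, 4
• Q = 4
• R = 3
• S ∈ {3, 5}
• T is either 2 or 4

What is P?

1

Q's domain is down to {4}, so Q = 4. Strike 4 from P, T.
R has just one choice, so R = 3. Remove 3 from P, S.
So P = 1.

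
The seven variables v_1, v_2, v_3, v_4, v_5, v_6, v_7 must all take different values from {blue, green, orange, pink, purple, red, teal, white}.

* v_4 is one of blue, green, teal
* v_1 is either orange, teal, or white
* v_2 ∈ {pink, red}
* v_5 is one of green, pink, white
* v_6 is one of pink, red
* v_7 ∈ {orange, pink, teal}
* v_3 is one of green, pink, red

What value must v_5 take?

Among the 7 variables, blue fits only v_4 (and all 7 values in {blue, green, orange, pink, red, teal, white} must be used), so v_4 = blue.
v_2 and v_6 between them cover only {pink, red} — a naked pair. Remove those values from v_3, v_5, v_7.
v_3 has just one choice, so v_3 = green. Remove green from v_5.
So v_5 = white.

white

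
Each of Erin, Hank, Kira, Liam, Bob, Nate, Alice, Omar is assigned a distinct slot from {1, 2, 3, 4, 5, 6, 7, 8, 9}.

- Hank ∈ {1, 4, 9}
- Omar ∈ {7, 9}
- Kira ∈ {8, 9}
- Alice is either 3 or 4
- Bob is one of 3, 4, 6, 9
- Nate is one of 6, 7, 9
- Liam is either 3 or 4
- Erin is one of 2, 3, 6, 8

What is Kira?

The 8 variables together cover exactly {1, 2, 3, 4, 6, 7, 8, 9} — 8 values for 8 variables — and 1 appears only in Hank's list, so Hank = 1.
The 7 still-open variables together cover exactly {2, 3, 4, 6, 7, 8, 9} — 7 values for 7 variables — and 2 appears only in Erin's list, so Erin = 2.
Among the 6 still-open variables, 8 fits only Kira (and all 6 values in {3, 4, 6, 7, 8, 9} must be used), so Kira = 8.

8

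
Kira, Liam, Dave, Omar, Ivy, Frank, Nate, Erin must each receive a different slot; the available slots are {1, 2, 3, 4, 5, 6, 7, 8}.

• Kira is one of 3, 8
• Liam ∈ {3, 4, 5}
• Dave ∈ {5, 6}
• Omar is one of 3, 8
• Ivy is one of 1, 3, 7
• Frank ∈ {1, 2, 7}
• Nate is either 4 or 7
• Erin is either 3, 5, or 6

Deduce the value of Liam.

4

The 8 variables draw from only 8 values {1, 2, 3, 4, 5, 6, 7, 8}, so each is used; only Frank can be 2, hence Frank = 2.
The 7 still-open variables together cover exactly {1, 3, 4, 5, 6, 7, 8} — 7 values for 7 variables — and 1 appears only in Ivy's list, so Ivy = 1.
The 6 still-open variables together cover exactly {3, 4, 5, 6, 7, 8} — 6 values for 6 variables — and 7 appears only in Nate's list, so Nate = 7.
Among the 5 still-open variables, 4 fits only Liam (and all 5 values in {3, 4, 5, 6, 8} must be used), so Liam = 4.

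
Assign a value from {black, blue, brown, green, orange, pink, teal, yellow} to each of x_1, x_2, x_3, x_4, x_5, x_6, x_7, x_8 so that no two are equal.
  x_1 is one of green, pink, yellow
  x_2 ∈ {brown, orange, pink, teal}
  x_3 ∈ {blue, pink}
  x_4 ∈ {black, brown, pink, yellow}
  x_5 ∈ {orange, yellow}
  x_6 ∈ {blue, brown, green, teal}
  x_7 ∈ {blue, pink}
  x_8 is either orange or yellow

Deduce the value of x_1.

green

Among the 8 variables, black fits only x_4 (and all 8 values in {black, blue, brown, green, orange, pink, teal, yellow} must be used), so x_4 = black.
x_3 and x_7 between them cover only {blue, pink} — a naked pair. Remove those values from x_1, x_2, x_6.
x_5 and x_8 share exactly the 2 values {orange, yellow}; by pigeonhole those values go to them, so strike orange, yellow from x_1, x_2.
So x_1 = green.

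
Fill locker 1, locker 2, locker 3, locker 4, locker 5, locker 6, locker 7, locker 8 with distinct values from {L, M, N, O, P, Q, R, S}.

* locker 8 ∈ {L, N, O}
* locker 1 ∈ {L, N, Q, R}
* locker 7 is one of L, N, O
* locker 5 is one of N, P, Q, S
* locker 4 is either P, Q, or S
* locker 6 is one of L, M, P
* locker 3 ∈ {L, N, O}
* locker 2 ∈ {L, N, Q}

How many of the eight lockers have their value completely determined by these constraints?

3

Among the 8 variables, M fits only locker 6 (and all 8 values in {L, M, N, O, P, Q, R, S} must be used), so locker 6 = M.
The 7 still-open variables together cover exactly {L, N, O, P, Q, R, S} — 7 values for 7 variables — and R appears only in locker 1's list, so locker 1 = R.
The 3 variables locker 3, locker 7, locker 8 are confined to {L, N, O}, which locks those values in; drop them from locker 2, locker 5.
locker 2's domain is down to {Q}, so locker 2 = Q. Remove Q from locker 4, locker 5.
Determined: locker 1=R, locker 2=Q, locker 6=M. The other lockers each still have more than one consistent value. That makes 3.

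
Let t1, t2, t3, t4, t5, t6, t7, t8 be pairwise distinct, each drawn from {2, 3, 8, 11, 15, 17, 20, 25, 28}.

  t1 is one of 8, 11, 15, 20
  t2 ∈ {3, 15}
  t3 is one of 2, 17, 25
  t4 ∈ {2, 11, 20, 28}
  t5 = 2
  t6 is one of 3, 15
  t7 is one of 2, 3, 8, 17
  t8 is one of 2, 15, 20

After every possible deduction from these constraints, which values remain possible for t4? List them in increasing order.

11, 28

t5 must be 2 (only option left). Strike 2 from t3, t4, t7, t8.
The 2 variables t2 and t6 are confined to {3, 15}, which locks those values in; drop them from t1, t7, t8.
t8 must be 20 (only option left). Strike 20 from t1, t4.
No further eliminations apply; t4 can still be any of 11, 28.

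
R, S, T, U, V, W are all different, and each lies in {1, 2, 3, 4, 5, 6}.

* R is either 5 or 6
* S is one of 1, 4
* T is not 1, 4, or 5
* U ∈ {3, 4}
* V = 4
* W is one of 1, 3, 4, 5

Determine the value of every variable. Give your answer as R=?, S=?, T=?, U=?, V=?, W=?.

R=6, S=1, T=2, U=3, V=4, W=5

V must be 4 (only option left). Strike 4 from S, U, W.
S must be 1 (only option left). Remove 1 from W.
U's domain is down to {3}, so U = 3. Strike 3 from T, W.
W must be 5 (only option left). Strike 5 from R.
R must be 6 (only option left). Strike 6 from T.
T must be 2 (only option left).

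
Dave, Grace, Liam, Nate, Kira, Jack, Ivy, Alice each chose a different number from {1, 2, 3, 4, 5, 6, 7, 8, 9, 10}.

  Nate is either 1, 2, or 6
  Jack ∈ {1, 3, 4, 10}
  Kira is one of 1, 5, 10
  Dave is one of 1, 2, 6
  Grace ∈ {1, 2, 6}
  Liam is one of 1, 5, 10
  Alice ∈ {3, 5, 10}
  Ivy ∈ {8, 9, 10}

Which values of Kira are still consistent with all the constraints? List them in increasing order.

5, 10

Dave, Grace, Nate between them cover only {1, 2, 6} — a naked triple. Remove those values from Liam, Kira, Jack.
Liam and Kira between them cover only {5, 10} — a naked pair. Remove those values from Jack, Ivy, Alice.
Alice's domain is down to {3}, so Alice = 3. So Jack can't be 3.
Jack must be 4 (only option left).
No further eliminations apply; Kira can still be any of 5, 10.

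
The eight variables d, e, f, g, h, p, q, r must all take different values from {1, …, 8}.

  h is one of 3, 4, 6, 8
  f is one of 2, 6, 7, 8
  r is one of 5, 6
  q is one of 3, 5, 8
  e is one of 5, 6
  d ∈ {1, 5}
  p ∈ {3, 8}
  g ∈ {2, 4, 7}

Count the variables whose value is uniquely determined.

2

The 8 variables together cover exactly {1, 2, 3, 4, 5, 6, 7, 8} — 8 values for 8 variables — and 1 appears only in d's list, so d = 1.
e and r between them cover only {5, 6} — a naked pair. Remove those values from f, h, q.
p and q share exactly the 2 values {3, 8}; by pigeonhole those values go to them, so strike 3, 8 from f, h.
h must be 4 (only option left). So g can't be 4.
Determined: d=1, h=4. The other variables each still have more than one consistent value. That makes 2.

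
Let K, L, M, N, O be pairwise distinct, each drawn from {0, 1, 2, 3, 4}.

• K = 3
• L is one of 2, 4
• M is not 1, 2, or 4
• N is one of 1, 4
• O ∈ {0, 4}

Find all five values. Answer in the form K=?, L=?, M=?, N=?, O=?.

K=3, L=2, M=0, N=1, O=4

K has just one choice, so K = 3. Remove 3 from M.
M has just one choice, so M = 0. So O can't be 0.
O must be 4 (only option left). Eliminate 4 elsewhere: L, N.
L must be 2 (only option left).
That leaves N = 1.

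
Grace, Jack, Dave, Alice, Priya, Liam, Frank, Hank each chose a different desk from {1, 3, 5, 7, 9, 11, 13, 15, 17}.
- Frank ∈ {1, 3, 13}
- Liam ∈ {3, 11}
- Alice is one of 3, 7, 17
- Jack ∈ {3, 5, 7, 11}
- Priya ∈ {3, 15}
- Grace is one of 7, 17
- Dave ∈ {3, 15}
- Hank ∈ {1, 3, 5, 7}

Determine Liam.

11

The 8 variables draw from only 8 values {1, 3, 5, 7, 11, 13, 15, 17}, so each is used; only Frank can be 13, hence Frank = 13.
Among the 7 still-open variables, 1 fits only Hank (and all 7 values in {1, 3, 5, 7, 11, 15, 17} must be used), so Hank = 1.
Among the 6 still-open variables, 5 fits only Jack (and all 6 values in {3, 5, 7, 11, 15, 17} must be used), so Jack = 5.
The 5 still-open variables together cover exactly {3, 7, 11, 15, 17} — 5 values for 5 variables — and 11 appears only in Liam's list, so Liam = 11.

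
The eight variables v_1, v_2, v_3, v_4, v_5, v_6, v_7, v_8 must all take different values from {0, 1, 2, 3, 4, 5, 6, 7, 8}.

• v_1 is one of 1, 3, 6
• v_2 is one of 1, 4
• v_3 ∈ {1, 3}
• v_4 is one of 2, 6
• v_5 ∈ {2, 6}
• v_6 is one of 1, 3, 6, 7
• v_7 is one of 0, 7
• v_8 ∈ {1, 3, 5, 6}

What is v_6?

The 8 variables draw from only 8 values {0, 1, 2, 3, 4, 5, 6, 7}, so each is used; only v_7 can be 0, hence v_7 = 0.
Among the 7 still-open variables, 4 fits only v_2 (and all 7 values in {1, 2, 3, 4, 5, 6, 7} must be used), so v_2 = 4.
Among the 6 still-open variables, 5 fits only v_8 (and all 6 values in {1, 2, 3, 5, 6, 7} must be used), so v_8 = 5.
Among the 5 still-open variables, 7 fits only v_6 (and all 5 values in {1, 2, 3, 6, 7} must be used), so v_6 = 7.

7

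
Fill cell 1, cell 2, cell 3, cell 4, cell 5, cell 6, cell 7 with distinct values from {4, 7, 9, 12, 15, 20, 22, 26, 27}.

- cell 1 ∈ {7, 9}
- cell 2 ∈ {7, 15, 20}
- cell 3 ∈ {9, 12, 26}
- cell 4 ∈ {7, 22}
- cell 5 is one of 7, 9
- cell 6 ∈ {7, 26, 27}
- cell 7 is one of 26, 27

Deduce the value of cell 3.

The 2 variables cell 1 and cell 5 are confined to {7, 9}, which locks those values in; drop them from cell 2, cell 3, cell 4, cell 6.
cell 4's domain is down to {22}, so cell 4 = 22.
The 2 variables cell 6 and cell 7 are confined to {26, 27}, which locks those values in; drop them from cell 3.
So cell 3 = 12.

12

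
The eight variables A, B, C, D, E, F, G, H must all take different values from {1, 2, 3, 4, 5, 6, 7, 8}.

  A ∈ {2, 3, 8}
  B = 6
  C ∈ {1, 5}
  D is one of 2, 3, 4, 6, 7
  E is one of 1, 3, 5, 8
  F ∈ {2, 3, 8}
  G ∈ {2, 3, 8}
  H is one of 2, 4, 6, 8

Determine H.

4

B must be 6 (only option left). Eliminate 6 elsewhere: D, H.
The 7 still-open variables draw from only 7 values {1, 2, 3, 4, 5, 7, 8}, so each is used; only D can be 7, hence D = 7.
The 6 still-open variables together cover exactly {1, 2, 3, 4, 5, 8} — 6 values for 6 variables — and 4 appears only in H's list, so H = 4.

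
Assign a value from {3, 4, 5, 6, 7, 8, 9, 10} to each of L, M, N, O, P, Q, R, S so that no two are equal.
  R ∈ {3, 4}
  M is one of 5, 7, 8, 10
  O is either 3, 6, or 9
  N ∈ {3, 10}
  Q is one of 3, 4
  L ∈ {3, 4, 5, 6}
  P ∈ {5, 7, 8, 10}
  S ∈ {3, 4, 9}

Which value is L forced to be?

The 2 variables Q and R are confined to {3, 4}, which locks those values in; drop them from L, N, O, S.
That leaves N = 10. Eliminate 10 elsewhere: M, P.
S's domain is down to {9}, so S = 9. Remove 9 from O.
O's domain is down to {6}, so O = 6. Remove 6 from L.
So L = 5.

5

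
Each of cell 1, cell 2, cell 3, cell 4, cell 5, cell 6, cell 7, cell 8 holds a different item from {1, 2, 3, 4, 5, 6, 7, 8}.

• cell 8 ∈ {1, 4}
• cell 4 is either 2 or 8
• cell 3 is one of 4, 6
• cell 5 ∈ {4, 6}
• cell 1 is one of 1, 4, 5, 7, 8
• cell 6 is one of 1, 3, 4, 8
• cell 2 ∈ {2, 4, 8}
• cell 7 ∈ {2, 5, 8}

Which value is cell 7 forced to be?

5

The 8 variables together cover exactly {1, 2, 3, 4, 5, 6, 7, 8} — 8 values for 8 variables — and 3 appears only in cell 6's list, so cell 6 = 3.
Among the 7 still-open variables, 7 fits only cell 1 (and all 7 values in {1, 2, 4, 5, 6, 7, 8} must be used), so cell 1 = 7.
Among the 6 still-open variables, 1 fits only cell 8 (and all 6 values in {1, 2, 4, 5, 6, 8} must be used), so cell 8 = 1.
The 5 still-open variables draw from only 5 values {2, 4, 5, 6, 8}, so each is used; only cell 7 can be 5, hence cell 7 = 5.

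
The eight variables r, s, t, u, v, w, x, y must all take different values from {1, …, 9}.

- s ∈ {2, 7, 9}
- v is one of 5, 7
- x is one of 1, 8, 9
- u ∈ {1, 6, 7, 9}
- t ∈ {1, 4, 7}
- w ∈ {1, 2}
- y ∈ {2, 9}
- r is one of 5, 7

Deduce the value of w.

Among the 8 variables, 4 fits only t (and all 8 values in {1, 2, 4, 5, 6, 7, 8, 9} must be used), so t = 4.
The 7 still-open variables draw from only 7 values {1, 2, 5, 6, 7, 8, 9}, so each is used; only u can be 6, hence u = 6.
Among the 6 still-open variables, 8 fits only x (and all 6 values in {1, 2, 5, 7, 8, 9} must be used), so x = 8.
The 5 still-open variables draw from only 5 values {1, 2, 5, 7, 9}, so each is used; only w can be 1, hence w = 1.

1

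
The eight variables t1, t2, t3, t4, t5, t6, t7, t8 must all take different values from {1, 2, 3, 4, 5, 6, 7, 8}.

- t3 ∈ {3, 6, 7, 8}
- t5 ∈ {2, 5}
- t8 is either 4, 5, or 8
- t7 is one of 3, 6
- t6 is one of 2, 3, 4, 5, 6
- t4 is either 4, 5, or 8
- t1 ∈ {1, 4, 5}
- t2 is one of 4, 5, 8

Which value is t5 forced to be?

The 8 variables together cover exactly {1, 2, 3, 4, 5, 6, 7, 8} — 8 values for 8 variables — and 1 appears only in t1's list, so t1 = 1.
The 7 still-open variables draw from only 7 values {2, 3, 4, 5, 6, 7, 8}, so each is used; only t3 can be 7, hence t3 = 7.
t2, t4, t8 share exactly the 3 values {4, 5, 8}; by pigeonhole those values go to them, so strike 4, 5, 8 from t5, t6.
So t5 = 2.

2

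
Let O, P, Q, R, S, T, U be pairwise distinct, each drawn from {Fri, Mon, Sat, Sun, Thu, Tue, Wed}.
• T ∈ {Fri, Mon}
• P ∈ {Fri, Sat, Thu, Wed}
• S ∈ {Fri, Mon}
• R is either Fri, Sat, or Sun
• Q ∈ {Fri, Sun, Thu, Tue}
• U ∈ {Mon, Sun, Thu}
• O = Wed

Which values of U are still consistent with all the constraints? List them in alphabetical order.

Sun, Thu

O must be Wed (only option left). Remove Wed from P.
Among the 6 still-open variables, Tue fits only Q (and all 6 values in {Fri, Mon, Sat, Sun, Thu, Tue} must be used), so Q = Tue.
The 2 variables S and T are confined to {Fri, Mon}, which locks those values in; drop them from P, R, U.
No further eliminations apply; U can still be any of Sun, Thu.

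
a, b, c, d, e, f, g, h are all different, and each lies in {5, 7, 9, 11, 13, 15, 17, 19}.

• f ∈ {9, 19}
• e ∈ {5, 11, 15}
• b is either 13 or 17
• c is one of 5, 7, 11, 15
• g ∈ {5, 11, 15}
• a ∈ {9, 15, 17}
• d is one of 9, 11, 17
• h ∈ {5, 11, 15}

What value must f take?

19

The 8 variables draw from only 8 values {5, 7, 9, 11, 13, 15, 17, 19}, so each is used; only c can be 7, hence c = 7.
The 7 still-open variables together cover exactly {5, 9, 11, 13, 15, 17, 19} — 7 values for 7 variables — and 13 appears only in b's list, so b = 13.
The 6 still-open variables together cover exactly {5, 9, 11, 15, 17, 19} — 6 values for 6 variables — and 19 appears only in f's list, so f = 19.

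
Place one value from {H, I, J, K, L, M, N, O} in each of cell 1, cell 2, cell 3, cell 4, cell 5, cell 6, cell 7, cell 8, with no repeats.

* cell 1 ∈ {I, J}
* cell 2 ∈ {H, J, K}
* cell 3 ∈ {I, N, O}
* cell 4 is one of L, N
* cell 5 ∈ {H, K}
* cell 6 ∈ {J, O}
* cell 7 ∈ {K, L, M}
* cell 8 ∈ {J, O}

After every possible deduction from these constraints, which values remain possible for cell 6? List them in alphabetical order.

The 8 variables draw from only 8 values {H, I, J, K, L, M, N, O}, so each is used; only cell 7 can be M, hence cell 7 = M.
Among the 7 still-open variables, L fits only cell 4 (and all 7 values in {H, I, J, K, L, N, O} must be used), so cell 4 = L.
The 6 still-open variables draw from only 6 values {H, I, J, K, N, O}, so each is used; only cell 3 can be N, hence cell 3 = N.
The 5 still-open variables draw from only 5 values {H, I, J, K, O}, so each is used; only cell 1 can be I, hence cell 1 = I.
cell 6 and cell 8 share exactly the 2 values {J, O}; by pigeonhole those values go to them, so strike J, O from cell 2.
No further eliminations apply; cell 6 can still be any of J, O.

J, O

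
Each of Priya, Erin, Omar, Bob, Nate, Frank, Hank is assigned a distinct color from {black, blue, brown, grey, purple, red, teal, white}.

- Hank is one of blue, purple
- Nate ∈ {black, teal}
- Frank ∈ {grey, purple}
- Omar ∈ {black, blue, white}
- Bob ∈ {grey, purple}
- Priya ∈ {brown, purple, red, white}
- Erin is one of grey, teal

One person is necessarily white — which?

Bob and Frank share exactly the 2 values {grey, purple}; by pigeonhole those values go to them, so strike grey, purple from Priya, Erin, Hank.
Erin's domain is down to {teal}, so Erin = teal. Strike teal from Nate.
That leaves Nate = black. Strike black from Omar.
Hank must be blue (only option left). Remove blue from Omar.
So white goes to Omar.

Omar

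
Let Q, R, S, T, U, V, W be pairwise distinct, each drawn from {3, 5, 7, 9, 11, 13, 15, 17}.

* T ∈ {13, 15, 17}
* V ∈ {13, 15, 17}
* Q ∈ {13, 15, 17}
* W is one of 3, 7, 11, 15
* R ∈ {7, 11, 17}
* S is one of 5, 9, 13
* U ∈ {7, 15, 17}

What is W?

3

The 3 variables Q, T, V are confined to {13, 15, 17}, which locks those values in; drop them from R, S, U, W.
U has just one choice, so U = 7. Remove 7 from R, W.
R's domain is down to {11}, so R = 11. So W can't be 11.
So W = 3.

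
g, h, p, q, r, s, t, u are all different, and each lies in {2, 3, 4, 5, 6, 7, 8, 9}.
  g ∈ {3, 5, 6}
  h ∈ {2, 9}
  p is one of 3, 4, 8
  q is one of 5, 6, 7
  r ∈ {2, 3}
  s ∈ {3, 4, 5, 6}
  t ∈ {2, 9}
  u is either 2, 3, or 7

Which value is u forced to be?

7

Among the 8 variables, 8 fits only p (and all 8 values in {2, 3, 4, 5, 6, 7, 8, 9} must be used), so p = 8.
Among the 7 still-open variables, 4 fits only s (and all 7 values in {2, 3, 4, 5, 6, 7, 9} must be used), so s = 4.
The 2 variables h and t are confined to {2, 9}, which locks those values in; drop them from r, u.
r must be 3 (only option left). Strike 3 from g, u.
So u = 7.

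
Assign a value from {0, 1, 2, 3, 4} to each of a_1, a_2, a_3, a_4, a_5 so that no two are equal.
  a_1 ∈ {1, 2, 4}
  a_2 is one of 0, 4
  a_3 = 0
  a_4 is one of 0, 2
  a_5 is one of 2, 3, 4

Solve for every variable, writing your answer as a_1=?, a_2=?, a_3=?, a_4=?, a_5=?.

a_1=1, a_2=4, a_3=0, a_4=2, a_5=3

a_3's domain is down to {0}, so a_3 = 0. Eliminate 0 elsewhere: a_2, a_4.
a_4 has just one choice, so a_4 = 2. Eliminate 2 elsewhere: a_1, a_5.
a_2 has just one choice, so a_2 = 4. So a_1, a_5 can't be 4.
That leaves a_5 = 3.
That leaves a_1 = 1.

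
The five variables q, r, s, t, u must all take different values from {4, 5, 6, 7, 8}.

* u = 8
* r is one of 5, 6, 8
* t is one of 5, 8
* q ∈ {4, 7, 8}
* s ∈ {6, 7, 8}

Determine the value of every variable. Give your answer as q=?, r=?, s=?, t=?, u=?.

u must be 8 (only option left). Eliminate 8 elsewhere: q, r, s, t.
t has just one choice, so t = 5. Strike 5 from r.
r's domain is down to {6}, so r = 6. Eliminate 6 elsewhere: s.
s's domain is down to {7}, so s = 7. So q can't be 7.
q's domain is down to {4}, so q = 4.

q=4, r=6, s=7, t=5, u=8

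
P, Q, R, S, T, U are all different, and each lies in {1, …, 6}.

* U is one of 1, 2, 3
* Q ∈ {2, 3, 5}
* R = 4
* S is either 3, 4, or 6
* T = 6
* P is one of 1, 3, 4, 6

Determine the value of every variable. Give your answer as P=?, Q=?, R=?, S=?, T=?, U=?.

R has just one choice, so R = 4. Strike 4 from P, S.
T's domain is down to {6}, so T = 6. Strike 6 from P, S.
S has just one choice, so S = 3. Remove 3 from P, Q, U.
That leaves P = 1. So U can't be 1.
U's domain is down to {2}, so U = 2. Eliminate 2 elsewhere: Q.
Q's domain is down to {5}, so Q = 5.

P=1, Q=5, R=4, S=3, T=6, U=2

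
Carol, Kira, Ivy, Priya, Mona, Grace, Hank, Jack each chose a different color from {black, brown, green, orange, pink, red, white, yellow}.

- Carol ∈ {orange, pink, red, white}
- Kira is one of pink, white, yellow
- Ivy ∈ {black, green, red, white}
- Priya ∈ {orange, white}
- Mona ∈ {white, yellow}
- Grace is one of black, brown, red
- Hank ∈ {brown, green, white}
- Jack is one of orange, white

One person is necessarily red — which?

Carol

Priya and Jack between them cover only {orange, white} — a naked pair. Remove those values from Carol, Kira, Ivy, Mona, Hank.
Mona's domain is down to {yellow}, so Mona = yellow. Remove yellow from Kira.
Kira has just one choice, so Kira = pink. Eliminate pink elsewhere: Carol.
So red goes to Carol.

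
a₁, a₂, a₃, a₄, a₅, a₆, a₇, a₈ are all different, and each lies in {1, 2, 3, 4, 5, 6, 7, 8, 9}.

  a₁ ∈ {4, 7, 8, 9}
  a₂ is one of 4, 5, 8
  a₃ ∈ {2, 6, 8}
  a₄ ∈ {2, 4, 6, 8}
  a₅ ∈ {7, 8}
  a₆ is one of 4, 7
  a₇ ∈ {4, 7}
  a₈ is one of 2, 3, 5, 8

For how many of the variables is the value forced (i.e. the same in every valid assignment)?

4

Among the 8 variables, 3 fits only a₈ (and all 8 values in {2, 3, 4, 5, 6, 7, 8, 9} must be used), so a₈ = 3.
The 7 still-open variables together cover exactly {2, 4, 5, 6, 7, 8, 9} — 7 values for 7 variables — and 5 appears only in a₂'s list, so a₂ = 5.
The 6 still-open variables draw from only 6 values {2, 4, 6, 7, 8, 9}, so each is used; only a₁ can be 9, hence a₁ = 9.
The 2 variables a₆ and a₇ are confined to {4, 7}, which locks those values in; drop them from a₄, a₅.
a₅ must be 8 (only option left). So a₃, a₄ can't be 8.
Determined: a₁=9, a₂=5, a₅=8, a₈=3. The other variables each still have more than one consistent value. That makes 4.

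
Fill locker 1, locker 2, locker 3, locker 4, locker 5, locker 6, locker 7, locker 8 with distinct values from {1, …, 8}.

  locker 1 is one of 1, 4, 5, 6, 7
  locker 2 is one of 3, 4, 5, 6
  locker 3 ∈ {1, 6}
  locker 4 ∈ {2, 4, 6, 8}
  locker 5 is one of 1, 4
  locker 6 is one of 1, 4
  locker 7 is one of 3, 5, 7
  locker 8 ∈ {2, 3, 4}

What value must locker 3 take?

The 8 variables draw from only 8 values {1, 2, 3, 4, 5, 6, 7, 8}, so each is used; only locker 4 can be 8, hence locker 4 = 8.
The 7 still-open variables together cover exactly {1, 2, 3, 4, 5, 6, 7} — 7 values for 7 variables — and 2 appears only in locker 8's list, so locker 8 = 2.
The 2 variables locker 5 and locker 6 are confined to {1, 4}, which locks those values in; drop them from locker 1, locker 2, locker 3.
So locker 3 = 6.

6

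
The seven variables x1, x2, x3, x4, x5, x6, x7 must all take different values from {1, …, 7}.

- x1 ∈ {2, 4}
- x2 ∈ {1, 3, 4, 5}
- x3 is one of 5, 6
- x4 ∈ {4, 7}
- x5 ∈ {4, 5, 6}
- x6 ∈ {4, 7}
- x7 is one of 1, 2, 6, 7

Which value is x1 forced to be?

2

The 7 variables draw from only 7 values {1, 2, 3, 4, 5, 6, 7}, so each is used; only x2 can be 3, hence x2 = 3.
The 6 still-open variables draw from only 6 values {1, 2, 4, 5, 6, 7}, so each is used; only x7 can be 1, hence x7 = 1.
The 5 still-open variables together cover exactly {2, 4, 5, 6, 7} — 5 values for 5 variables — and 2 appears only in x1's list, so x1 = 2.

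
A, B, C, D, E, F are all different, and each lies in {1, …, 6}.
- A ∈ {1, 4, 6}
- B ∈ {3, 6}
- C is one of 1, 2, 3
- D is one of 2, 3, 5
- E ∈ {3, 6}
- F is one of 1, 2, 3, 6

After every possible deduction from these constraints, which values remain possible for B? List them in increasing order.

3, 6

The 6 variables draw from only 6 values {1, 2, 3, 4, 5, 6}, so each is used; only A can be 4, hence A = 4.
Among the 5 still-open variables, 5 fits only D (and all 5 values in {1, 2, 3, 5, 6} must be used), so D = 5.
B and E share exactly the 2 values {3, 6}; by pigeonhole those values go to them, so strike 3, 6 from C, F.
No further eliminations apply; B can still be any of 3, 6.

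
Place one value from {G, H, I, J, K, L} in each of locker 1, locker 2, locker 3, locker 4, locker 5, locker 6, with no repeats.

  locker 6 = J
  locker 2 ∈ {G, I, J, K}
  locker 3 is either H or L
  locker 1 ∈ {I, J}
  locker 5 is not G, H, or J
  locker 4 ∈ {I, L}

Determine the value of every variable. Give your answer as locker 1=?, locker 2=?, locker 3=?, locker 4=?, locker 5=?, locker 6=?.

locker 6 has just one choice, so locker 6 = J. Eliminate J elsewhere: locker 1, locker 2.
locker 1 must be I (only option left). So locker 2, locker 4, locker 5 can't be I.
That leaves locker 4 = L. So locker 3, locker 5 can't be L.
locker 5's domain is down to {K}, so locker 5 = K. Strike K from locker 2.
locker 2 has just one choice, so locker 2 = G.
locker 3's domain is down to {H}, so locker 3 = H.

locker 1=I, locker 2=G, locker 3=H, locker 4=L, locker 5=K, locker 6=J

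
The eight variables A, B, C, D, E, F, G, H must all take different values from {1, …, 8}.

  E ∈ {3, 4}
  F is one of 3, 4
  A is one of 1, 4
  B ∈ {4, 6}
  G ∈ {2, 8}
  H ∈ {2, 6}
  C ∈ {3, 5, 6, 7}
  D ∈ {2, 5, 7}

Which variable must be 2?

The 8 variables together cover exactly {1, 2, 3, 4, 5, 6, 7, 8} — 8 values for 8 variables — and 1 appears only in A's list, so A = 1.
The 7 still-open variables draw from only 7 values {2, 3, 4, 5, 6, 7, 8}, so each is used; only G can be 8, hence G = 8.
E and F between them cover only {3, 4} — a naked pair. Remove those values from B, C.
B has just one choice, so B = 6. So C, H can't be 6.
So 2 goes to H.

H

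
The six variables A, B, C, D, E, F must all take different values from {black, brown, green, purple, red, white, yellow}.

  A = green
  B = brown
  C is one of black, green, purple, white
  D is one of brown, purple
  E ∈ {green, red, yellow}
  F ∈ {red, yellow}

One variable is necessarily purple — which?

D

A must be green (only option left). So C, E can't be green.
B's domain is down to {brown}, so B = brown. Remove brown from D.
So purple goes to D.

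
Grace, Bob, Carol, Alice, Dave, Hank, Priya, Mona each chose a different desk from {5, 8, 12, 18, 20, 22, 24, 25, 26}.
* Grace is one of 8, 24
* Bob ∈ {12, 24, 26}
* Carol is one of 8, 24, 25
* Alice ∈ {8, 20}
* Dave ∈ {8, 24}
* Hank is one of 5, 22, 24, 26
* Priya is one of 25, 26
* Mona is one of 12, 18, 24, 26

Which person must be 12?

Grace and Dave between them cover only {8, 24} — a naked pair. Remove those values from Bob, Carol, Alice, Hank, Mona.
That leaves Carol = 25. Remove 25 from Priya.
Alice must be 20 (only option left).
Priya has just one choice, so Priya = 26. Eliminate 26 elsewhere: Bob, Hank, Mona.
So 12 goes to Bob.

Bob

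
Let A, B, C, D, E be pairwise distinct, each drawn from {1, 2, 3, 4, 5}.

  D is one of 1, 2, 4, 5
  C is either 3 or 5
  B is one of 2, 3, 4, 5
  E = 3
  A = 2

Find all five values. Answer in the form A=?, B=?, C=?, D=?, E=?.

A=2, B=4, C=5, D=1, E=3

A has just one choice, so A = 2. So B, D can't be 2.
E's domain is down to {3}, so E = 3. Remove 3 from B, C.
C must be 5 (only option left). So B, D can't be 5.
B's domain is down to {4}, so B = 4. Strike 4 from D.
D has just one choice, so D = 1.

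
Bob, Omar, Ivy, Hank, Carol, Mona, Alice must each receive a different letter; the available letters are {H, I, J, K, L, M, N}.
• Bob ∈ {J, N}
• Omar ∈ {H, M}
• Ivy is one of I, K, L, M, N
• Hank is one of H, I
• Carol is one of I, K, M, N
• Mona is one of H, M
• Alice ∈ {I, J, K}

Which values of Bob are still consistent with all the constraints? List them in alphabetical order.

The 7 variables draw from only 7 values {H, I, J, K, L, M, N}, so each is used; only Ivy can be L, hence Ivy = L.
The 2 variables Omar and Mona are confined to {H, M}, which locks those values in; drop them from Hank, Carol.
Hank has just one choice, so Hank = I. Remove I from Carol, Alice.
No further eliminations apply; Bob can still be any of J, N.

J, N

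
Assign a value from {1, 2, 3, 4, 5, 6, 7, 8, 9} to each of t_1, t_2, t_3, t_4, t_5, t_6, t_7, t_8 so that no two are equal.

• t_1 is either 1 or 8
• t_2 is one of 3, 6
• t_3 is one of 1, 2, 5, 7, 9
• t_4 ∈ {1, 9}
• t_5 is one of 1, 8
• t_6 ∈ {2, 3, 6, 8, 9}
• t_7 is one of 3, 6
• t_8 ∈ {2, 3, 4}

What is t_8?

4

The 2 variables t_1 and t_5 are confined to {1, 8}, which locks those values in; drop them from t_3, t_4, t_6.
t_4 has just one choice, so t_4 = 9. Strike 9 from t_3, t_6.
t_2 and t_7 share exactly the 2 values {3, 6}; by pigeonhole those values go to them, so strike 3, 6 from t_6, t_8.
t_6's domain is down to {2}, so t_6 = 2. Remove 2 from t_3, t_8.
So t_8 = 4.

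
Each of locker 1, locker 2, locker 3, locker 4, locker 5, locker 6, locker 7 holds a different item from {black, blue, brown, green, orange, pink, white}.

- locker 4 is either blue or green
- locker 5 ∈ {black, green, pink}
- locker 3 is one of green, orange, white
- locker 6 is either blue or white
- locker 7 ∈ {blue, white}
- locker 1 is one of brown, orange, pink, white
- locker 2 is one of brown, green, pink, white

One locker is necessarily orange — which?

locker 3

The 7 variables draw from only 7 values {black, blue, brown, green, orange, pink, white}, so each is used; only locker 5 can be black, hence locker 5 = black.
locker 6 and locker 7 between them cover only {blue, white} — a naked pair. Remove those values from locker 1, locker 2, locker 3, locker 4.
locker 4's domain is down to {green}, so locker 4 = green. So locker 2, locker 3 can't be green.
So orange goes to locker 3.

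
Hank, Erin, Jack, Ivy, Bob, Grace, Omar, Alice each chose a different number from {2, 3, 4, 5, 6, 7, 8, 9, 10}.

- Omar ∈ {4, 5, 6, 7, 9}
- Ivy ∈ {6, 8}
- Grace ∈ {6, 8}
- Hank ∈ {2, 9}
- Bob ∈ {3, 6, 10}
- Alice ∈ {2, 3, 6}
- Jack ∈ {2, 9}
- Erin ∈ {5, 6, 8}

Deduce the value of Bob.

Hank and Jack between them cover only {2, 9} — a naked pair. Remove those values from Omar, Alice.
Ivy and Grace share exactly the 2 values {6, 8}; by pigeonhole those values go to them, so strike 6, 8 from Erin, Bob, Omar, Alice.
That leaves Erin = 5. Remove 5 from Omar.
Alice's domain is down to {3}, so Alice = 3. Strike 3 from Bob.
So Bob = 10.

10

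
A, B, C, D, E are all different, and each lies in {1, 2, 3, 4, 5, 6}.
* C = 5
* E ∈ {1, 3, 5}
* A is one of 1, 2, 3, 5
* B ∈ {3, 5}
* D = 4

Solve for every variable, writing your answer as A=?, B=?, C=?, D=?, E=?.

C's domain is down to {5}, so C = 5. Remove 5 from A, B, E.
D's domain is down to {4}, so D = 4.
B's domain is down to {3}, so B = 3. Remove 3 from A, E.
E has just one choice, so E = 1. So A can't be 1.
A's domain is down to {2}, so A = 2.

A=2, B=3, C=5, D=4, E=1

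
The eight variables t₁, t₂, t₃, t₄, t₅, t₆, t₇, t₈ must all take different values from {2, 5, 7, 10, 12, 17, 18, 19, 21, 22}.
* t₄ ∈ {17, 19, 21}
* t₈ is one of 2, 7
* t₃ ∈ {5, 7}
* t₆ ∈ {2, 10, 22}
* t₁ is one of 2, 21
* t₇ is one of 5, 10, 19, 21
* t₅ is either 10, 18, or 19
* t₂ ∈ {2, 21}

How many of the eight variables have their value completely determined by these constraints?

The 2 variables t₁ and t₂ are confined to {2, 21}, which locks those values in; drop them from t₄, t₆, t₇, t₈.
t₈ has just one choice, so t₈ = 7. Eliminate 7 elsewhere: t₃.
t₃ has just one choice, so t₃ = 5. Strike 5 from t₇.
Determined: t₃=5, t₈=7. The other variables each still have more than one consistent value. That makes 2.

2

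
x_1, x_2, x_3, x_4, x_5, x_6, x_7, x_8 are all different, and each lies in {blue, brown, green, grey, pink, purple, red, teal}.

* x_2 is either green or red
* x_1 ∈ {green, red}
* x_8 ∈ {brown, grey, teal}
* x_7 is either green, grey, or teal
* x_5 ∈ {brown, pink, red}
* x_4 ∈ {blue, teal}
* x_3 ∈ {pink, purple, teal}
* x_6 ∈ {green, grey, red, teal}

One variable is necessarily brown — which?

x_8

The 8 variables draw from only 8 values {blue, brown, green, grey, pink, purple, red, teal}, so each is used; only x_4 can be blue, hence x_4 = blue.
The 7 still-open variables together cover exactly {brown, green, grey, pink, purple, red, teal} — 7 values for 7 variables — and purple appears only in x_3's list, so x_3 = purple.
The 6 still-open variables together cover exactly {brown, green, grey, pink, red, teal} — 6 values for 6 variables — and pink appears only in x_5's list, so x_5 = pink.
Among the 5 still-open variables, brown fits only x_8 (and all 5 values in {brown, green, grey, red, teal} must be used), so x_8 = brown.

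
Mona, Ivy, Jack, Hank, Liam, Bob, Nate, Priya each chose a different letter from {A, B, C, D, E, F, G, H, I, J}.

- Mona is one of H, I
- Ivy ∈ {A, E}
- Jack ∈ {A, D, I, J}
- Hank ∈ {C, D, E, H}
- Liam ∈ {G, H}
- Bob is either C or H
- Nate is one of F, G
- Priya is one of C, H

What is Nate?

Bob and Priya share exactly the 2 values {C, H}; by pigeonhole those values go to them, so strike C, H from Mona, Hank, Liam.
Mona must be I (only option left). Strike I from Jack.
Liam's domain is down to {G}, so Liam = G. Eliminate G elsewhere: Nate.
So Nate = F.

F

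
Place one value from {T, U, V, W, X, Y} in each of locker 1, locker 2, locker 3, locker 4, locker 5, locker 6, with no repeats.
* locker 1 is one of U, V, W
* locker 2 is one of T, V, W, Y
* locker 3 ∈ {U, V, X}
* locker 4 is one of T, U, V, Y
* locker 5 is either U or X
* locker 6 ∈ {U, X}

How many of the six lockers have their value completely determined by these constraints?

locker 5 and locker 6 between them cover only {U, X} — a naked pair. Remove those values from locker 1, locker 3, locker 4.
locker 3 must be V (only option left). Remove V from locker 1, locker 2, locker 4.
locker 1 has just one choice, so locker 1 = W. Eliminate W elsewhere: locker 2.
Determined: locker 1=W, locker 3=V. The other lockers each still have more than one consistent value. That makes 2.

2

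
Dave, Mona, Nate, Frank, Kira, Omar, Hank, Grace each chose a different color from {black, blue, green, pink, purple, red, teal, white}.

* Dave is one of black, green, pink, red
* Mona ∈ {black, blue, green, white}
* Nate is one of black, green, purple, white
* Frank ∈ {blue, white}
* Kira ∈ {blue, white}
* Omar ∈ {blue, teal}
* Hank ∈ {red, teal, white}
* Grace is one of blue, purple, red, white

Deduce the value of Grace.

Among the 8 variables, pink fits only Dave (and all 8 values in {black, blue, green, pink, purple, red, teal, white} must be used), so Dave = pink.
Frank and Kira share exactly the 2 values {blue, white}; by pigeonhole those values go to them, so strike blue, white from Mona, Nate, Omar, Hank, Grace.
Omar's domain is down to {teal}, so Omar = teal. So Hank can't be teal.
Hank has just one choice, so Hank = red. Remove red from Grace.
So Grace = purple.

purple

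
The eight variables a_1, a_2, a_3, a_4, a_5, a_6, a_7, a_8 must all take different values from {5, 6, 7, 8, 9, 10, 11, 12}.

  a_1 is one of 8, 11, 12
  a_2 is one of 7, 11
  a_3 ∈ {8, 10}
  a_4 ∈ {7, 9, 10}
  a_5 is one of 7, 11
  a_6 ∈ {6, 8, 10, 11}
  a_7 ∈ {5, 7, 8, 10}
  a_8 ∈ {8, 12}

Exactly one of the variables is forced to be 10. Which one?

a_3

The 8 variables together cover exactly {5, 6, 7, 8, 9, 10, 11, 12} — 8 values for 8 variables — and 5 appears only in a_7's list, so a_7 = 5.
The 7 still-open variables draw from only 7 values {6, 7, 8, 9, 10, 11, 12}, so each is used; only a_6 can be 6, hence a_6 = 6.
The 6 still-open variables together cover exactly {7, 8, 9, 10, 11, 12} — 6 values for 6 variables — and 9 appears only in a_4's list, so a_4 = 9.
Among the 5 still-open variables, 10 fits only a_3 (and all 5 values in {7, 8, 10, 11, 12} must be used), so a_3 = 10.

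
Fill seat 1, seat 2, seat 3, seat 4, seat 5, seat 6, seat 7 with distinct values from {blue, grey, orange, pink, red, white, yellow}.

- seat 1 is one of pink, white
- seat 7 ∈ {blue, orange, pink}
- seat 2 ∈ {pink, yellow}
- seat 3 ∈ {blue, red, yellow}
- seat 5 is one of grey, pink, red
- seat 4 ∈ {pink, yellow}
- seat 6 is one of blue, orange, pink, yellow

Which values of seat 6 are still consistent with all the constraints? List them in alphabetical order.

The 7 variables draw from only 7 values {blue, grey, orange, pink, red, white, yellow}, so each is used; only seat 5 can be grey, hence seat 5 = grey.
Among the 6 still-open variables, red fits only seat 3 (and all 6 values in {blue, orange, pink, red, white, yellow} must be used), so seat 3 = red.
The 5 still-open variables draw from only 5 values {blue, orange, pink, white, yellow}, so each is used; only seat 1 can be white, hence seat 1 = white.
seat 2 and seat 4 between them cover only {pink, yellow} — a naked pair. Remove those values from seat 6, seat 7.
No further eliminations apply; seat 6 can still be any of blue, orange.

blue, orange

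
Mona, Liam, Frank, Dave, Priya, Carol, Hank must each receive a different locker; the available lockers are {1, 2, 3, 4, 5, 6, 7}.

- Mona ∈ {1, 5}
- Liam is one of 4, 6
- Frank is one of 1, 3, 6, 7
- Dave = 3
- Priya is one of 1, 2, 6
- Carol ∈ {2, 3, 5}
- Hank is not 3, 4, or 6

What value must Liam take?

4

Dave's domain is down to {3}, so Dave = 3. Strike 3 from Frank, Carol.
The 6 still-open variables draw from only 6 values {1, 2, 4, 5, 6, 7}, so each is used; only Liam can be 4, hence Liam = 4.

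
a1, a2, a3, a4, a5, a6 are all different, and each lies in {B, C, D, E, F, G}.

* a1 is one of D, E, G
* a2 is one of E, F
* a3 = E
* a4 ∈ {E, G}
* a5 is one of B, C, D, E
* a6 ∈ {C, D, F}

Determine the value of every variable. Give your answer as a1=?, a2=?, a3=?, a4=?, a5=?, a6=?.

a1=D, a2=F, a3=E, a4=G, a5=B, a6=C

a3 has just one choice, so a3 = E. So a1, a2, a4, a5 can't be E.
a4 has just one choice, so a4 = G. Strike G from a1.
That leaves a1 = D. Strike D from a5, a6.
a2 has just one choice, so a2 = F. Strike F from a6.
a6's domain is down to {C}, so a6 = C. Remove C from a5.
a5 must be B (only option left).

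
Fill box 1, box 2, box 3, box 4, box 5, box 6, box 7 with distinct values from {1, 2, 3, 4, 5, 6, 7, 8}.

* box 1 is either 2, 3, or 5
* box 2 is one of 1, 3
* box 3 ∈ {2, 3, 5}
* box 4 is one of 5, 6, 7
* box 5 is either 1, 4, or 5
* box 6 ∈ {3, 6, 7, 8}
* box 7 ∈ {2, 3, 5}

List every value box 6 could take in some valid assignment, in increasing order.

6, 7, 8

The 3 variables box 1, box 3, box 7 are confined to {2, 3, 5}, which locks those values in; drop them from box 2, box 4, box 5, box 6.
box 2's domain is down to {1}, so box 2 = 1. Strike 1 from box 5.
box 5 has just one choice, so box 5 = 4.
No further eliminations apply; box 6 can still be any of 6, 7, 8.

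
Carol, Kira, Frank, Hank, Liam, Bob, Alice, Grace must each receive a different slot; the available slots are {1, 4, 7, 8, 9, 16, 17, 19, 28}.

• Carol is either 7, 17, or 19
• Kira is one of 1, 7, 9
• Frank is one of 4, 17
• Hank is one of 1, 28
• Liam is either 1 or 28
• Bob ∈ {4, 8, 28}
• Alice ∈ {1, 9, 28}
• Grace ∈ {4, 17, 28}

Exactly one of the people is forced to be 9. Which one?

Among the 8 variables, 8 fits only Bob (and all 8 values in {1, 4, 7, 8, 9, 17, 19, 28} must be used), so Bob = 8.
The 7 still-open variables draw from only 7 values {1, 4, 7, 9, 17, 19, 28}, so each is used; only Carol can be 19, hence Carol = 19.
The 6 still-open variables together cover exactly {1, 4, 7, 9, 17, 28} — 6 values for 6 variables — and 7 appears only in Kira's list, so Kira = 7.
The 5 still-open variables draw from only 5 values {1, 4, 9, 17, 28}, so each is used; only Alice can be 9, hence Alice = 9.

Alice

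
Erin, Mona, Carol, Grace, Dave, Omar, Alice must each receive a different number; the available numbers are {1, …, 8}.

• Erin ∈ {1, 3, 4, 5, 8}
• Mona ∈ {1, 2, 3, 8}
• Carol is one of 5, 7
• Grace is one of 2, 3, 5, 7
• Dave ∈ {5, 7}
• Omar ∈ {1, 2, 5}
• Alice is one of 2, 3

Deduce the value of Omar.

1

Among the 7 variables, 4 fits only Erin (and all 7 values in {1, 2, 3, 4, 5, 7, 8} must be used), so Erin = 4.
The 6 still-open variables together cover exactly {1, 2, 3, 5, 7, 8} — 6 values for 6 variables — and 8 appears only in Mona's list, so Mona = 8.
The 5 still-open variables draw from only 5 values {1, 2, 3, 5, 7}, so each is used; only Omar can be 1, hence Omar = 1.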